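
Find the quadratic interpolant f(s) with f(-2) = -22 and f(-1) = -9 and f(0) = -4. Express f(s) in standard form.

f(s) = -4s^2 + s - 4

Newton's divided differences:
f[-2,-1] = (-9 - (-22)) / (-1 - (-2)) = 13
f[-1,0] = (-4 - (-9)) / (0 - (-1)) = 5
f[-2,-1,0] = (5 - 13) / (0 - (-2)) = -4
f(s) = -22 + 13·(s + 2) + (-4)·(s + 2)(s + 1)
Expanding: f(s) = -4s^2 + s - 4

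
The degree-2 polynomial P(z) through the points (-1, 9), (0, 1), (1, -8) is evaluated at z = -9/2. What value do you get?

233/8

Using Newton's divided-difference form:
P[-1,0] = (1 - 9) / (0 - (-1)) = -8
P[0,1] = (-8 - 1) / (1 - 0) = -9
P[-1,0,1] = (-9 - (-8)) / (1 - (-1)) = -1/2
P(-9/2) = 9 + (-8)·(-7/2) + (-1/2)·(-7/2)·(-9/2) = 233/8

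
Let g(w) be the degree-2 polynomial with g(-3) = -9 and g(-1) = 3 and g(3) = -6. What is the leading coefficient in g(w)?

The leading coefficient equals the top divided difference g[-3,-1,3].
g[-3,-1] = (3 - (-9)) / (-1 - (-3)) = 6
g[-1,3] = (-6 - 3) / (3 - (-1)) = -9/4
g[-3,-1,3] = (-9/4 - 6) / (3 - (-3)) = -11/8

-11/8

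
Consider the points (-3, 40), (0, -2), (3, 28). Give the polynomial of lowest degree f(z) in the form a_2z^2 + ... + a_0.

f(z) = 4z^2 - 2z - 2

L_0(z) = z(z - 3) / [18] = (1/18)z^2 - (1/6)z
L_1(z) = (z + 3)(z - 3) / [-9] = -(1/9)z^2 + 1
L_2(z) = (z + 3)z / [18] = (1/18)z^2 + (1/6)z
f(z) = 40·L_0 + (-2)·L_1 + 28·L_2
  40·L_0(z) = (20/9)z^2 - (20/3)z
  (-2)·L_1(z) = (2/9)z^2 - 2
  28·L_2(z) = (14/9)z^2 + (14/3)z
Adding term by term: 4z^2 - 2z - 2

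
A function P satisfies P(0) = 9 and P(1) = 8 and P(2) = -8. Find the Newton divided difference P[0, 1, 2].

-15/2

P[0,1] = (8 - 9) / (1 - 0) = -1
P[1,2] = (-8 - 8) / (2 - 1) = -16
P[0,1,2] = (-16 - (-1)) / (2 - 0) = -15/2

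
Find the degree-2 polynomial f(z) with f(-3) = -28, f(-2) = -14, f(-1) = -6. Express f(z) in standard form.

f(z) = -3z^2 - z - 4

Newton's divided differences:
f[-3,-2] = (-14 - (-28)) / (-2 - (-3)) = 14
f[-2,-1] = (-6 - (-14)) / (-1 - (-2)) = 8
f[-3,-2,-1] = (8 - 14) / (-1 - (-3)) = -3
f(z) = -28 + 14·(z + 3) + (-3)·(z + 3)(z + 2)
Expanding: f(z) = -3z^2 - z - 4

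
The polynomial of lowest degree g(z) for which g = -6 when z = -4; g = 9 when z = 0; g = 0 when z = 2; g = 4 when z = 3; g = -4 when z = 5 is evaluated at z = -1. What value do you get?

2267/105

Using Newton's divided-difference form:
g[-4,0] = (9 - (-6)) / (0 - (-4)) = 15/4
g[0,2] = (0 - 9) / (2 - 0) = -9/2
g[2,3] = (4 - 0) / (3 - 2) = 4
g[3,5] = (-4 - 4) / (5 - 3) = -4
g[-4,0,2] = (-9/2 - 15/4) / (2 - (-4)) = -11/8
g[0,2,3] = (4 - (-9/2)) / (3 - 0) = 17/6
g[2,3,5] = (-4 - 4) / (5 - 2) = -8/3
g[-4,0,2,3] = (17/6 - (-11/8)) / (3 - (-4)) = 101/168
g[0,2,3,5] = (-8/3 - 17/6) / (5 - 0) = -11/10
g[-4,0,2,3,5] = (-11/10 - 101/168) / (5 - (-4)) = -1429/7560
g(-1) = -6 + (15/4)·(3) + (-11/8)·(3)·(-1) + (101/168)·(3)·(-1)·(-3) + (-1429/7560)·(3)·(-1)·(-3)·(-4) = 2267/105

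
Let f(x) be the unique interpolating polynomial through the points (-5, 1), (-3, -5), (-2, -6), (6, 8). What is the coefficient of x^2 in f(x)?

67/198

Build the Lagrange basis polynomials:
L_0(x) = (x + 3)(x + 2)(x - 6) / [-66] = -(1/66)x^3 + (1/66)x^2 + (4/11)x + 6/11
L_1(x) = (x + 5)(x + 2)(x - 6) / [18] = (1/18)x^3 + (1/18)x^2 - (16/9)x - 10/3
L_2(x) = (x + 5)(x + 3)(x - 6) / [-24] = -(1/24)x^3 - (1/12)x^2 + (11/8)x + 15/4
L_3(x) = (x + 5)(x + 3)(x + 2) / [792] = (1/792)x^3 + (5/396)x^2 + (31/792)x + 5/132
f(x) = 1·L_0 + (-5)·L_1 + (-6)·L_2 + 8·L_3
Only the coefficient of x^2 is needed; take it from each L_i and combine:
1·(1/66) + (-5)·(1/18) + (-6)·(-1/12) + 8·(5/396) = 67/198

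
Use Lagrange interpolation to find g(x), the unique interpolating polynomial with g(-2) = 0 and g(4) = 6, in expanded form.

L_0(x) = (x - 4) / [-6] = -(1/6)x + 2/3
L_1(x) = (x + 2) / [6] = (1/6)x + 1/3
g(x) = 0·L_0 + 6·L_1
  0·L_0(x) = 0
  6·L_1(x) = x + 2
Adding term by term: x + 2

g(x) = x + 2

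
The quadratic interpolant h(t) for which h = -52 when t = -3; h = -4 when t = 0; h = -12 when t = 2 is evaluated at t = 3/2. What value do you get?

Using Newton's divided-difference form:
h[-3,0] = (-4 - (-52)) / (0 - (-3)) = 16
h[0,2] = (-12 - (-4)) / (2 - 0) = -4
h[-3,0,2] = (-4 - 16) / (2 - (-3)) = -4
h(3/2) = -52 + 16·(9/2) + (-4)·(9/2)·(3/2) = -7

-7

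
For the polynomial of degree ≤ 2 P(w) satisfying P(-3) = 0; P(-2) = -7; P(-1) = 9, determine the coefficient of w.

101/2

Build the Lagrange basis polynomials:
L_0(w) = (w + 2)(w + 1) / [2] = (1/2)w^2 + (3/2)w + 1
L_1(w) = (w + 3)(w + 1) / [-1] = -w^2 - 4w - 3
L_2(w) = (w + 3)(w + 2) / [2] = (1/2)w^2 + (5/2)w + 3
P(w) = 0·L_0 + (-7)·L_1 + 9·L_2
Only the coefficient of w is needed; take it from each L_i and combine:
0·(3/2) + (-7)·(-4) + 9·(5/2) = 101/2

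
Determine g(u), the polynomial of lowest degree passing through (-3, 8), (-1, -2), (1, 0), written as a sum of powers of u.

g(u) = (3/2)u^2 + u - 5/2

L_0(u) = (u + 1)(u - 1) / [8] = (1/8)u^2 - 1/8
L_1(u) = (u + 3)(u - 1) / [-4] = -(1/4)u^2 - (1/2)u + 3/4
L_2(u) = (u + 3)(u + 1) / [8] = (1/8)u^2 + (1/2)u + 3/8
g(u) = 8·L_0 + (-2)·L_1 + 0·L_2
  8·L_0(u) = u^2 - 1
  (-2)·L_1(u) = (1/2)u^2 + u - 3/2
  0·L_2(u) = 0
Adding term by term: (3/2)u^2 + u - 5/2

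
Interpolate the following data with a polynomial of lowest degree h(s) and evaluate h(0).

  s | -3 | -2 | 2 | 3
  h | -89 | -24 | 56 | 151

4

Using Newton's divided-difference form:
h[-3,-2] = (-24 - (-89)) / (-2 - (-3)) = 65
h[-2,2] = (56 - (-24)) / (2 - (-2)) = 20
h[2,3] = (151 - 56) / (3 - 2) = 95
h[-3,-2,2] = (20 - 65) / (2 - (-3)) = -9
h[-2,2,3] = (95 - 20) / (3 - (-2)) = 15
h[-3,-2,2,3] = (15 - (-9)) / (3 - (-3)) = 4
h(0) = -89 + 65·(3) + (-9)·(3)·(2) + 4·(3)·(2)·(-2) = 4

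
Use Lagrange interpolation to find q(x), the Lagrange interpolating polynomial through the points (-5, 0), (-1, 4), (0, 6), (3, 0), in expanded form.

q(x) = -(3/20)x^3 - (7/10)x^2 + (29/20)x + 6

Build the Lagrange basis polynomials:
L_0(x) = (x + 1)x(x - 3) / [-160] = -(1/160)x^3 + (1/80)x^2 + (3/160)x
L_1(x) = (x + 5)x(x - 3) / [16] = (1/16)x^3 + (1/8)x^2 - (15/16)x
L_2(x) = (x + 5)(x + 1)(x - 3) / [-15] = -(1/15)x^3 - (1/5)x^2 + (13/15)x + 1
L_3(x) = (x + 5)(x + 1)x / [96] = (1/96)x^3 + (1/16)x^2 + (5/96)x
q(x) = 0·L_0 + 4·L_1 + 6·L_2 + 0·L_3
  0·L_0(x) = 0
  4·L_1(x) = (1/4)x^3 + (1/2)x^2 - (15/4)x
  6·L_2(x) = -(2/5)x^3 - (6/5)x^2 + (26/5)x + 6
  0·L_3(x) = 0
Adding term by term: -(3/20)x^3 - (7/10)x^2 + (29/20)x + 6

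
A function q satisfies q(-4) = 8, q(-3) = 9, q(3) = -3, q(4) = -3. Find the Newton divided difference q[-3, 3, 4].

2/7

q[-3,3] = (-3 - 9) / (3 - (-3)) = -2
q[3,4] = (-3 - (-3)) / (4 - 3) = 0
q[-3,3,4] = (0 - (-2)) / (4 - (-3)) = 2/7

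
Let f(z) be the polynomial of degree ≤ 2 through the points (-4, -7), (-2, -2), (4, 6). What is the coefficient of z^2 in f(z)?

L_0(z) = (z + 2)(z - 4) / [16] = (1/16)z^2 - (1/8)z - 1/2
L_1(z) = (z + 4)(z - 4) / [-12] = -(1/12)z^2 + 4/3
L_2(z) = (z + 4)(z + 2) / [48] = (1/48)z^2 + (1/8)z + 1/6
f(z) = (-7)·L_0 + (-2)·L_1 + 6·L_2
Only the coefficient of z^2 is needed; take it from each L_i and combine:
(-7)·(1/16) + (-2)·(-1/12) + 6·(1/48) = -7/48

-7/48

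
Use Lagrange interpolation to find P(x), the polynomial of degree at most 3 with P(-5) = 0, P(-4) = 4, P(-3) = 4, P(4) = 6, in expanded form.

P(x) = (19/84)x^3 + (5/7)x^2 - (283/84)x - 45/7

L_0(x) = (x + 4)(x + 3)(x - 4) / [-18] = -(1/18)x^3 - (1/6)x^2 + (8/9)x + 8/3
L_1(x) = (x + 5)(x + 3)(x - 4) / [8] = (1/8)x^3 + (1/2)x^2 - (17/8)x - 15/2
L_2(x) = (x + 5)(x + 4)(x - 4) / [-14] = -(1/14)x^3 - (5/14)x^2 + (8/7)x + 40/7
L_3(x) = (x + 5)(x + 4)(x + 3) / [504] = (1/504)x^3 + (1/42)x^2 + (47/504)x + 5/42
P(x) = 0·L_0 + 4·L_1 + 4·L_2 + 6·L_3
  0·L_0(x) = 0
  4·L_1(x) = (1/2)x^3 + 2x^2 - (17/2)x - 30
  4·L_2(x) = -(2/7)x^3 - (10/7)x^2 + (32/7)x + 160/7
  6·L_3(x) = (1/84)x^3 + (1/7)x^2 + (47/84)x + 5/7
Adding term by term: (19/84)x^3 + (5/7)x^2 - (283/84)x - 45/7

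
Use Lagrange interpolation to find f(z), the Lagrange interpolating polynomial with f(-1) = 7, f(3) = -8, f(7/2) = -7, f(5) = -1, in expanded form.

Build the Lagrange basis polynomials:
L_0(z) = (z - 3)(z - 7/2)(z - 5) / [-108] = -(1/108)z^3 + (23/216)z^2 - (43/108)z + 35/72
L_1(z) = (z + 1)(z - 7/2)(z - 5) / [4] = (1/4)z^3 - (15/8)z^2 + (9/4)z + 35/8
L_2(z) = (z + 1)(z - 3)(z - 5) / [-27/8] = -(8/27)z^3 + (56/27)z^2 - (56/27)z - 40/9
L_3(z) = (z + 1)(z - 3)(z - 7/2) / [18] = (1/18)z^3 - (11/36)z^2 + (2/9)z + 7/12
f(z) = 7·L_0 + (-8)·L_1 + (-7)·L_2 + (-1)·L_3
  7·L_0(z) = -(7/108)z^3 + (161/216)z^2 - (301/108)z + 245/72
  (-8)·L_1(z) = -2z^3 + 15z^2 - 18z - 35
  (-7)·L_2(z) = (56/27)z^3 - (392/27)z^2 + (392/27)z + 280/9
  (-1)·L_3(z) = -(1/18)z^3 + (11/36)z^2 - (2/9)z - 7/12
Adding term by term: -(5/108)z^3 + (331/216)z^2 - (701/108)z - 77/72

f(z) = -(5/108)z^3 + (331/216)z^2 - (701/108)z - 77/72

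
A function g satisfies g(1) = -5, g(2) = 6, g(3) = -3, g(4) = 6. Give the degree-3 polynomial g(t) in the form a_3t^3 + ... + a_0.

g(t) = (19/3)t^3 - 48t^2 + (332/3)t - 74

Build the Lagrange basis polynomials:
L_0(t) = (t - 2)(t - 3)(t - 4) / [-6] = -(1/6)t^3 + (3/2)t^2 - (13/3)t + 4
L_1(t) = (t - 1)(t - 3)(t - 4) / [2] = (1/2)t^3 - 4t^2 + (19/2)t - 6
L_2(t) = (t - 1)(t - 2)(t - 4) / [-2] = -(1/2)t^3 + (7/2)t^2 - 7t + 4
L_3(t) = (t - 1)(t - 2)(t - 3) / [6] = (1/6)t^3 - t^2 + (11/6)t - 1
g(t) = (-5)·L_0 + 6·L_1 + (-3)·L_2 + 6·L_3
  (-5)·L_0(t) = (5/6)t^3 - (15/2)t^2 + (65/3)t - 20
  6·L_1(t) = 3t^3 - 24t^2 + 57t - 36
  (-3)·L_2(t) = (3/2)t^3 - (21/2)t^2 + 21t - 12
  6·L_3(t) = t^3 - 6t^2 + 11t - 6
Adding term by term: (19/3)t^3 - 48t^2 + (332/3)t - 74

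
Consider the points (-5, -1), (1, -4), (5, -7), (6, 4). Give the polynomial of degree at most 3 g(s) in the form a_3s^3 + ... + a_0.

Build the Lagrange basis polynomials:
L_0(s) = (s - 1)(s - 5)(s - 6) / [-660] = -(1/660)s^3 + (1/55)s^2 - (41/660)s + 1/22
L_1(s) = (s + 5)(s - 5)(s - 6) / [120] = (1/120)s^3 - (1/20)s^2 - (5/24)s + 5/4
L_2(s) = (s + 5)(s - 1)(s - 6) / [-40] = -(1/40)s^3 + (1/20)s^2 + (29/40)s - 3/4
L_3(s) = (s + 5)(s - 1)(s - 5) / [55] = (1/55)s^3 - (1/55)s^2 - (5/11)s + 5/11
g(s) = (-1)·L_0 + (-4)·L_1 + (-7)·L_2 + 4·L_3
  (-1)·L_0(s) = (1/660)s^3 - (1/55)s^2 + (41/660)s - 1/22
  (-4)·L_1(s) = -(1/30)s^3 + (1/5)s^2 + (5/6)s - 5
  (-7)·L_2(s) = (7/40)s^3 - (7/20)s^2 - (203/40)s + 21/4
  4·L_3(s) = (4/55)s^3 - (4/55)s^2 - (20/11)s + 20/11
Adding term by term: (19/88)s^3 - (53/220)s^2 - (2639/440)s + 89/44

g(s) = (19/88)s^3 - (53/220)s^2 - (2639/440)s + 89/44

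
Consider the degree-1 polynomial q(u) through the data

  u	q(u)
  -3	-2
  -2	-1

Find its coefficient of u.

The leading coefficient equals the top divided difference q[-3,-2].
q[-3,-2] = (-1 - (-2)) / (-2 - (-3)) = 1

1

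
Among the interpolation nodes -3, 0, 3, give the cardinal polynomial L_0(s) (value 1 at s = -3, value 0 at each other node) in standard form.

L_0(s) = s(s - 3) / [(-3)·(-6)]
       = (s^2 - 3s) / (18)

L_0(s) = (1/18)s^2 - (1/6)s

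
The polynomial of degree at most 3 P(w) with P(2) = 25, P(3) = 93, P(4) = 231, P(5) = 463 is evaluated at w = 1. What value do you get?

3

L_0(1) = (-2)·(-3)·(-4)/[(-1)·(-2)·(-3)] = 4
L_1(1) = (-1)·(-3)·(-4)/[(1)·(-1)·(-2)] = -6
L_2(1) = (-1)·(-2)·(-4)/[(2)·(1)·(-1)] = 4
L_3(1) = (-1)·(-2)·(-3)/[(3)·(2)·(1)] = -1
Sum: 25·(4) + 93·(-6) + 231·(4) + 463·(-1) = 3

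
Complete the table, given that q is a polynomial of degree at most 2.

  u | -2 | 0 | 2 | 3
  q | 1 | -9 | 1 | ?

The 3 known values determine q uniquely (degree ≤ 2).
L_0(3) = (3)·(1)/[(-2)·(-4)] = 3/8
L_1(3) = (5)·(1)/[(2)·(-2)] = -5/4
L_2(3) = (5)·(3)/[(4)·(2)] = 15/8
Sum: 1·(3/8) + (-9)·(-5/4) + 1·(15/8) = 27/2

27/2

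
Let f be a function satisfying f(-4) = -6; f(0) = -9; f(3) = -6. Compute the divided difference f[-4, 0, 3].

f[-4,0] = (-9 - (-6)) / (0 - (-4)) = -3/4
f[0,3] = (-6 - (-9)) / (3 - 0) = 1
f[-4,0,3] = (1 - (-3/4)) / (3 - (-4)) = 1/4

1/4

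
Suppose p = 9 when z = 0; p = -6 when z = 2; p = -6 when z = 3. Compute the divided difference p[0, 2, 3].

5/2

p[0,2] = (-6 - 9) / (2 - 0) = -15/2
p[2,3] = (-6 - (-6)) / (3 - 2) = 0
p[0,2,3] = (0 - (-15/2)) / (3 - 0) = 5/2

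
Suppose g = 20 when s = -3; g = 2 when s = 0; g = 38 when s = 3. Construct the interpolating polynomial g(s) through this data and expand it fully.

Build the Lagrange basis polynomials:
L_0(s) = s(s - 3) / [18] = (1/18)s^2 - (1/6)s
L_1(s) = (s + 3)(s - 3) / [-9] = -(1/9)s^2 + 1
L_2(s) = (s + 3)s / [18] = (1/18)s^2 + (1/6)s
g(s) = 20·L_0 + 2·L_1 + 38·L_2
  20·L_0(s) = (10/9)s^2 - (10/3)s
  2·L_1(s) = -(2/9)s^2 + 2
  38·L_2(s) = (19/9)s^2 + (19/3)s
Adding term by term: 3s^2 + 3s + 2

g(s) = 3s^2 + 3s + 2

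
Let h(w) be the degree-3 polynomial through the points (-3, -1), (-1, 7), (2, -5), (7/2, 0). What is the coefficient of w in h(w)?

-8572/1755

L_0(w) = (w + 1)(w - 2)(w - 7/2) / [-65] = -(1/65)w^3 + (9/130)w^2 - (3/130)w - 7/65
L_1(w) = (w + 3)(w - 2)(w - 7/2) / [27] = (1/27)w^3 - (5/54)w^2 - (19/54)w + 7/9
L_2(w) = (w + 3)(w + 1)(w - 7/2) / [-45/2] = -(2/45)w^3 - (1/45)w^2 + (22/45)w + 7/15
L_3(w) = (w + 3)(w + 1)(w - 2) / [351/8] = (8/351)w^3 + (16/351)w^2 - (40/351)w - 16/117
h(w) = (-1)·L_0 + 7·L_1 + (-5)·L_2 + 0·L_3
Only the coefficient of w is needed; take it from each L_i and combine:
(-1)·(-3/130) + 7·(-19/54) + (-5)·(22/45) + 0·(-40/351) = -8572/1755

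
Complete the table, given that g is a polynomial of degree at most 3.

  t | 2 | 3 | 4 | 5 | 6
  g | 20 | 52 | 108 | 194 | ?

316

The 4 known values determine g uniquely (degree ≤ 3).
Evaluate each Lagrange basis at t = 6:
L_0(6) = (3)·(2)·(1)/[(-1)·(-2)·(-3)] = -1
L_1(6) = (4)·(2)·(1)/[(1)·(-1)·(-2)] = 4
L_2(6) = (4)·(3)·(1)/[(2)·(1)·(-1)] = -6
L_3(6) = (4)·(3)·(2)/[(3)·(2)·(1)] = 4
Sum: 20·(-1) + 52·(4) + 108·(-6) + 194·(4) = 316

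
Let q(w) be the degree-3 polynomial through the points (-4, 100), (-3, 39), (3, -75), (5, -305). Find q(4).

Evaluate each Lagrange basis at w = 4:
L_0(4) = (7)·(1)·(-1)/[(-1)·(-7)·(-9)] = 1/9
L_1(4) = (8)·(1)·(-1)/[(1)·(-6)·(-8)] = -1/6
L_2(4) = (8)·(7)·(-1)/[(7)·(6)·(-2)] = 2/3
L_3(4) = (8)·(7)·(1)/[(9)·(8)·(2)] = 7/18
Sum: 100·(1/9) + 39·(-1/6) + (-75)·(2/3) + (-305)·(7/18) = -164

-164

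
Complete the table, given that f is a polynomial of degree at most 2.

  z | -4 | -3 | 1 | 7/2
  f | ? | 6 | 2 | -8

The 3 known values determine f uniquely (degree ≤ 2).
L_0(-4) = (-5)·(-15/2)/[(-4)·(-13/2)] = 75/52
L_1(-4) = (-1)·(-15/2)/[(4)·(-5/2)] = -3/4
L_2(-4) = (-1)·(-5)/[(13/2)·(5/2)] = 4/13
Sum: 6·(75/52) + 2·(-3/4) + (-8)·(4/13) = 61/13

61/13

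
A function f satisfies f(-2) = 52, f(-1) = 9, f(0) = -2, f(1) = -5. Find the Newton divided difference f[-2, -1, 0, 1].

f[-2,-1] = (9 - 52) / (-1 - (-2)) = -43
f[-1,0] = (-2 - 9) / (0 - (-1)) = -11
f[0,1] = (-5 - (-2)) / (1 - 0) = -3
f[-2,-1,0] = (-11 - (-43)) / (0 - (-2)) = 16
f[-1,0,1] = (-3 - (-11)) / (1 - (-1)) = 4
f[-2,-1,0,1] = (4 - 16) / (1 - (-2)) = -4

-4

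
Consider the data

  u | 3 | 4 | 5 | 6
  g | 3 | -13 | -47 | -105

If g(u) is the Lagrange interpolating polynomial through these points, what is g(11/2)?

Evaluate each Lagrange basis at u = 11/2:
L_0(11/2) = (3/2)·(1/2)·(-1/2)/[(-1)·(-2)·(-3)] = 1/16
L_1(11/2) = (5/2)·(1/2)·(-1/2)/[(1)·(-1)·(-2)] = -5/16
L_2(11/2) = (5/2)·(3/2)·(-1/2)/[(2)·(1)·(-1)] = 15/16
L_3(11/2) = (5/2)·(3/2)·(1/2)/[(3)·(2)·(1)] = 5/16
Sum: 3·(1/16) + (-13)·(-5/16) + (-47)·(15/16) + (-105)·(5/16) = -581/8

-581/8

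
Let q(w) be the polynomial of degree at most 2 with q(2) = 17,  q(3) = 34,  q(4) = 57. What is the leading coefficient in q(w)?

3

The leading coefficient equals the top divided difference q[2,3,4].
q[2,3] = (34 - 17) / (3 - 2) = 17
q[3,4] = (57 - 34) / (4 - 3) = 23
q[2,3,4] = (23 - 17) / (4 - 2) = 3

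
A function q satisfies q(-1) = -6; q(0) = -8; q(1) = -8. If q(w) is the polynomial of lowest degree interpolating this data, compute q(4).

Evaluate each Lagrange basis at w = 4:
L_0(4) = (4)·(3)/[(-1)·(-2)] = 6
L_1(4) = (5)·(3)/[(1)·(-1)] = -15
L_2(4) = (5)·(4)/[(2)·(1)] = 10
Sum: (-6)·(6) + (-8)·(-15) + (-8)·(10) = 4

4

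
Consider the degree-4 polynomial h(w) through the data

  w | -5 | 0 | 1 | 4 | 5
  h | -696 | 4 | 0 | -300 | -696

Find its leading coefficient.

-1

The leading coefficient equals the top divided difference h[-5,0,1,4,5].
h[-5,0] = (4 - (-696)) / (0 - (-5)) = 140
h[0,1] = (0 - 4) / (1 - 0) = -4
h[1,4] = (-300 - 0) / (4 - 1) = -100
h[4,5] = (-696 - (-300)) / (5 - 4) = -396
h[-5,0,1] = (-4 - 140) / (1 - (-5)) = -24
h[0,1,4] = (-100 - (-4)) / (4 - 0) = -24
h[1,4,5] = (-396 - (-100)) / (5 - 1) = -74
h[-5,0,1,4] = (-24 - (-24)) / (4 - (-5)) = 0
h[0,1,4,5] = (-74 - (-24)) / (5 - 0) = -10
h[-5,0,1,4,5] = (-10 - 0) / (5 - (-5)) = -1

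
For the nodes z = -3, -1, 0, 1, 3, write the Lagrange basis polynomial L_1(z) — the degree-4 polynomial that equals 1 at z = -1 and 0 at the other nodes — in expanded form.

L_1(z) = -(1/16)z^4 + (1/16)z^3 + (9/16)z^2 - (9/16)z

L_1(z) = (z + 3)z(z - 1)(z - 3) / [(2)·(-1)·(-2)·(-4)]
       = (z^4 - z^3 - 9z^2 + 9z) / (-16)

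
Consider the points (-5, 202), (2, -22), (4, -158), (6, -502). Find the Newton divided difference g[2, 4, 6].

-26

g[2,4] = (-158 - (-22)) / (4 - 2) = -68
g[4,6] = (-502 - (-158)) / (6 - 4) = -172
g[2,4,6] = (-172 - (-68)) / (6 - 2) = -26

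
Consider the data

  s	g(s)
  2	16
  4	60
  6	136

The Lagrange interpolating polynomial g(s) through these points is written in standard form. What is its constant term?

4

Build the Lagrange basis polynomials:
L_0(s) = (s - 4)(s - 6) / [8] = (1/8)s^2 - (5/4)s + 3
L_1(s) = (s - 2)(s - 6) / [-4] = -(1/4)s^2 + 2s - 3
L_2(s) = (s - 2)(s - 4) / [8] = (1/8)s^2 - (3/4)s + 1
g(s) = 16·L_0 + 60·L_1 + 136·L_2
Only the constant term is needed; take it from each L_i and combine:
16·(3) + 60·(-3) + 136·(1) = 4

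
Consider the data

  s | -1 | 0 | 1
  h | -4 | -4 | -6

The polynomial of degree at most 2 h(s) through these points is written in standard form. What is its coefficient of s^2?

-1

The leading coefficient equals the top divided difference h[-1,0,1].
h[-1,0] = (-4 - (-4)) / (0 - (-1)) = 0
h[0,1] = (-6 - (-4)) / (1 - 0) = -2
h[-1,0,1] = (-2 - 0) / (1 - (-1)) = -1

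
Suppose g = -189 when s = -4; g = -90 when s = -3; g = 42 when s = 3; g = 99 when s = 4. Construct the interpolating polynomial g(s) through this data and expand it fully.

g(s) = 2s^3 - 3s^2 + 4s + 3

Build the Lagrange basis polynomials:
L_0(s) = (s + 3)(s - 3)(s - 4) / [-56] = -(1/56)s^3 + (1/14)s^2 + (9/56)s - 9/14
L_1(s) = (s + 4)(s - 3)(s - 4) / [42] = (1/42)s^3 - (1/14)s^2 - (8/21)s + 8/7
L_2(s) = (s + 4)(s + 3)(s - 4) / [-42] = -(1/42)s^3 - (1/14)s^2 + (8/21)s + 8/7
L_3(s) = (s + 4)(s + 3)(s - 3) / [56] = (1/56)s^3 + (1/14)s^2 - (9/56)s - 9/14
g(s) = (-189)·L_0 + (-90)·L_1 + 42·L_2 + 99·L_3
  (-189)·L_0(s) = (27/8)s^3 - (27/2)s^2 - (243/8)s + 243/2
  (-90)·L_1(s) = -(15/7)s^3 + (45/7)s^2 + (240/7)s - 720/7
  42·L_2(s) = -s^3 - 3s^2 + 16s + 48
  99·L_3(s) = (99/56)s^3 + (99/14)s^2 - (891/56)s - 891/14
Adding term by term: 2s^3 - 3s^2 + 4s + 3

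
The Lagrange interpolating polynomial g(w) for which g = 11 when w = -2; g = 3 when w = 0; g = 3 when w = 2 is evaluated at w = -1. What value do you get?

6

L_0(-1) = (-1)·(-3)/[(-2)·(-4)] = 3/8
L_1(-1) = (1)·(-3)/[(2)·(-2)] = 3/4
L_2(-1) = (1)·(-1)/[(4)·(2)] = -1/8
Sum: 11·(3/8) + 3·(3/4) + 3·(-1/8) = 6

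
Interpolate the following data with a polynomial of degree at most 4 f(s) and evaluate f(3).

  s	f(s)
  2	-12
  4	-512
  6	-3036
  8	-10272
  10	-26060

L_0(3) = (-1)·(-3)·(-5)·(-7)/[(-2)·(-4)·(-6)·(-8)] = 35/128
L_1(3) = (1)·(-3)·(-5)·(-7)/[(2)·(-2)·(-4)·(-6)] = 35/32
L_2(3) = (1)·(-1)·(-5)·(-7)/[(4)·(2)·(-2)·(-4)] = -35/64
L_3(3) = (1)·(-1)·(-3)·(-7)/[(6)·(4)·(2)·(-2)] = 7/32
L_4(3) = (1)·(-1)·(-3)·(-5)/[(8)·(6)·(4)·(2)] = -5/128
Sum: (-12)·(35/128) + (-512)·(35/32) + (-3036)·(-35/64) + (-10272)·(7/32) + (-26060)·(-5/128) = -132

-132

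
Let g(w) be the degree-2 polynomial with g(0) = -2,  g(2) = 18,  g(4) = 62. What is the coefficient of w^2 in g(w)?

3

The leading coefficient equals the top divided difference g[0,2,4].
g[0,2] = (18 - (-2)) / (2 - 0) = 10
g[2,4] = (62 - 18) / (4 - 2) = 22
g[0,2,4] = (22 - 10) / (4 - 0) = 3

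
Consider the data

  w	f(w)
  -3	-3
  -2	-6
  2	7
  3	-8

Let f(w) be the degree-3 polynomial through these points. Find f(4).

L_0(4) = (6)·(2)·(1)/[(-1)·(-5)·(-6)] = -2/5
L_1(4) = (7)·(2)·(1)/[(1)·(-4)·(-5)] = 7/10
L_2(4) = (7)·(6)·(1)/[(5)·(4)·(-1)] = -21/10
L_3(4) = (7)·(6)·(2)/[(6)·(5)·(1)] = 14/5
Sum: (-3)·(-2/5) + (-6)·(7/10) + 7·(-21/10) + (-8)·(14/5) = -401/10

-401/10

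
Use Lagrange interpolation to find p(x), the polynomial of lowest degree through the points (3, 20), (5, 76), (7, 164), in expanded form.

p(x) = 4x^2 - 4x - 4

Build the Lagrange basis polynomials:
L_0(x) = (x - 5)(x - 7) / [8] = (1/8)x^2 - (3/2)x + 35/8
L_1(x) = (x - 3)(x - 7) / [-4] = -(1/4)x^2 + (5/2)x - 21/4
L_2(x) = (x - 3)(x - 5) / [8] = (1/8)x^2 - x + 15/8
p(x) = 20·L_0 + 76·L_1 + 164·L_2
  20·L_0(x) = (5/2)x^2 - 30x + 175/2
  76·L_1(x) = -19x^2 + 190x - 399
  164·L_2(x) = (41/2)x^2 - 164x + 615/2
Adding term by term: 4x^2 - 4x - 4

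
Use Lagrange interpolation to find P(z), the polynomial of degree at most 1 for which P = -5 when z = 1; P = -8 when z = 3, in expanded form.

L_0(z) = (z - 3) / [-2] = -(1/2)z + 3/2
L_1(z) = (z - 1) / [2] = (1/2)z - 1/2
P(z) = (-5)·L_0 + (-8)·L_1
  (-5)·L_0(z) = (5/2)z - 15/2
  (-8)·L_1(z) = -4z + 4
Adding term by term: -(3/2)z - 7/2

P(z) = -(3/2)z - 7/2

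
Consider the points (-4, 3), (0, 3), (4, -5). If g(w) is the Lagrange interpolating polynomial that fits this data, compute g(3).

-9/4

Evaluate each Lagrange basis at w = 3:
L_0(3) = (3)·(-1)/[(-4)·(-8)] = -3/32
L_1(3) = (7)·(-1)/[(4)·(-4)] = 7/16
L_2(3) = (7)·(3)/[(8)·(4)] = 21/32
Sum: 3·(-3/32) + 3·(7/16) + (-5)·(21/32) = -9/4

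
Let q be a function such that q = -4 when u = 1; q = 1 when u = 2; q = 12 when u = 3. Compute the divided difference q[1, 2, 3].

q[1,2] = (1 - (-4)) / (2 - 1) = 5
q[2,3] = (12 - 1) / (3 - 2) = 11
q[1,2,3] = (11 - 5) / (3 - 1) = 3

3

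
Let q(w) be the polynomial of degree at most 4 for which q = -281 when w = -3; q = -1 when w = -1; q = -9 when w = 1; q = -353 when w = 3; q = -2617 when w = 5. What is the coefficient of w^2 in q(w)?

1

L_0(w) = (w + 1)(w - 1)(w - 3)(w - 5) / [384] = (1/384)w^4 - (1/48)w^3 + (7/192)w^2 + (1/48)w - 5/128
L_1(w) = (w + 3)(w - 1)(w - 3)(w - 5) / [-96] = -(1/96)w^4 + (1/16)w^3 + (1/24)w^2 - (9/16)w + 15/32
L_2(w) = (w + 3)(w + 1)(w - 3)(w - 5) / [64] = (1/64)w^4 - (1/16)w^3 - (7/32)w^2 + (9/16)w + 45/64
L_3(w) = (w + 3)(w + 1)(w - 1)(w - 5) / [-96] = -(1/96)w^4 + (1/48)w^3 + (1/6)w^2 - (1/48)w - 5/32
L_4(w) = (w + 3)(w + 1)(w - 1)(w - 3) / [384] = (1/384)w^4 - (5/192)w^2 + 3/128
q(w) = (-281)·L_0 + (-1)·L_1 + (-9)·L_2 + (-353)·L_3 + (-2617)·L_4
Only the coefficient of w^2 is needed; take it from each L_i and combine:
(-281)·(7/192) + (-1)·(1/24) + (-9)·(-7/32) + (-353)·(1/6) + (-2617)·(-5/192) = 1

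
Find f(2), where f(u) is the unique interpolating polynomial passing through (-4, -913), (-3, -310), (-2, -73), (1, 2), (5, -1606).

-25

Evaluate each Lagrange basis at u = 2:
L_0(2) = (5)·(4)·(1)·(-3)/[(-1)·(-2)·(-5)·(-9)] = -2/3
L_1(2) = (6)·(4)·(1)·(-3)/[(1)·(-1)·(-4)·(-8)] = 9/4
L_2(2) = (6)·(5)·(1)·(-3)/[(2)·(1)·(-3)·(-7)] = -15/7
L_3(2) = (6)·(5)·(4)·(-3)/[(5)·(4)·(3)·(-4)] = 3/2
L_4(2) = (6)·(5)·(4)·(1)/[(9)·(8)·(7)·(4)] = 5/84
Sum: (-913)·(-2/3) + (-310)·(9/4) + (-73)·(-15/7) + 2·(3/2) + (-1606)·(5/84) = -25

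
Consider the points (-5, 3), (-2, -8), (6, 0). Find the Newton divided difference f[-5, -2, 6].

f[-5,-2] = (-8 - 3) / (-2 - (-5)) = -11/3
f[-2,6] = (0 - (-8)) / (6 - (-2)) = 1
f[-5,-2,6] = (1 - (-11/3)) / (6 - (-5)) = 14/33

14/33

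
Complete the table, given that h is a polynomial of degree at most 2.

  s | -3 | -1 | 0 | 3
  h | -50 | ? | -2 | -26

-10

The 3 known values determine h uniquely (degree ≤ 2).
Evaluate each Lagrange basis at s = -1:
L_0(-1) = (-1)·(-4)/[(-3)·(-6)] = 2/9
L_1(-1) = (2)·(-4)/[(3)·(-3)] = 8/9
L_2(-1) = (2)·(-1)/[(6)·(3)] = -1/9
Sum: (-50)·(2/9) + (-2)·(8/9) + (-26)·(-1/9) = -10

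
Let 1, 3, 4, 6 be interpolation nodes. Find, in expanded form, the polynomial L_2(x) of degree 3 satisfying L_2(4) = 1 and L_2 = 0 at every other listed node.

L_2(x) = (x - 1)(x - 3)(x - 6) / [(3)·(1)·(-2)]
       = (x^3 - 10x^2 + 27x - 18) / (-6)

L_2(x) = -(1/6)x^3 + (5/3)x^2 - (9/2)x + 3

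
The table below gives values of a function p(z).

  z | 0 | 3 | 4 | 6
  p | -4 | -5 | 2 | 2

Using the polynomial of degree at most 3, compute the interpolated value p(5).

Using Newton's divided-difference form:
p[0,3] = (-5 - (-4)) / (3 - 0) = -1/3
p[3,4] = (2 - (-5)) / (4 - 3) = 7
p[4,6] = (2 - 2) / (6 - 4) = 0
p[0,3,4] = (7 - (-1/3)) / (4 - 0) = 11/6
p[3,4,6] = (0 - 7) / (6 - 3) = -7/3
p[0,3,4,6] = (-7/3 - 11/6) / (6 - 0) = -25/36
p(5) = -4 + (-1/3)·(5) + (11/6)·(5)·(2) + (-25/36)·(5)·(2)·(1) = 103/18

103/18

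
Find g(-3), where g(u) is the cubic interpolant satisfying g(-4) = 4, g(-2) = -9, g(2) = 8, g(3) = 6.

-181/28

Using Newton's divided-difference form:
g[-4,-2] = (-9 - 4) / (-2 - (-4)) = -13/2
g[-2,2] = (8 - (-9)) / (2 - (-2)) = 17/4
g[2,3] = (6 - 8) / (3 - 2) = -2
g[-4,-2,2] = (17/4 - (-13/2)) / (2 - (-4)) = 43/24
g[-2,2,3] = (-2 - 17/4) / (3 - (-2)) = -5/4
g[-4,-2,2,3] = (-5/4 - 43/24) / (3 - (-4)) = -73/168
g(-3) = 4 + (-13/2)·(1) + (43/24)·(1)·(-1) + (-73/168)·(1)·(-1)·(-5) = -181/28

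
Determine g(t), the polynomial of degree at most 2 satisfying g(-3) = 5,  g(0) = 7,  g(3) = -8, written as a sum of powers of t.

Newton's divided differences:
g[-3,0] = (7 - 5) / (0 - (-3)) = 2/3
g[0,3] = (-8 - 7) / (3 - 0) = -5
g[-3,0,3] = (-5 - 2/3) / (3 - (-3)) = -17/18
g(t) = 5 + (2/3)·(t + 3) + (-17/18)·(t + 3)t
Expanding: g(t) = -(17/18)t^2 - (13/6)t + 7

g(t) = -(17/18)t^2 - (13/6)t + 7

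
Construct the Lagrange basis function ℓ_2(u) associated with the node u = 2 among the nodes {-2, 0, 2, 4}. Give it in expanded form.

ℓ_2(u) = (u + 2)u(u - 4) / [(4)·(2)·(-2)]
       = (u^3 - 2u^2 - 8u) / (-16)

ℓ_2(u) = -(1/16)u^3 + (1/8)u^2 + (1/2)u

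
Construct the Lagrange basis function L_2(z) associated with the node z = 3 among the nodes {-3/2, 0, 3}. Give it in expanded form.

L_2(z) = (2/27)z^2 + (1/9)z

L_2(z) = (z + 3/2)z / [(9/2)·(3)]
       = (z^2 + (3/2)z) / (27/2)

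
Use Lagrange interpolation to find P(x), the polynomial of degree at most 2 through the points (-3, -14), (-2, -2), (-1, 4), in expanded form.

L_0(x) = (x + 2)(x + 1) / [2] = (1/2)x^2 + (3/2)x + 1
L_1(x) = (x + 3)(x + 1) / [-1] = -x^2 - 4x - 3
L_2(x) = (x + 3)(x + 2) / [2] = (1/2)x^2 + (5/2)x + 3
P(x) = (-14)·L_0 + (-2)·L_1 + 4·L_2
  (-14)·L_0(x) = -7x^2 - 21x - 14
  (-2)·L_1(x) = 2x^2 + 8x + 6
  4·L_2(x) = 2x^2 + 10x + 12
Adding term by term: -3x^2 - 3x + 4

P(x) = -3x^2 - 3x + 4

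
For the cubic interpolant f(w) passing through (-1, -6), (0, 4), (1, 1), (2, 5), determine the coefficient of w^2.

-13/2

Build the Lagrange basis polynomials:
L_0(w) = w(w - 1)(w - 2) / [-6] = -(1/6)w^3 + (1/2)w^2 - (1/3)w
L_1(w) = (w + 1)(w - 1)(w - 2) / [2] = (1/2)w^3 - w^2 - (1/2)w + 1
L_2(w) = (w + 1)w(w - 2) / [-2] = -(1/2)w^3 + (1/2)w^2 + w
L_3(w) = (w + 1)w(w - 1) / [6] = (1/6)w^3 - (1/6)w
f(w) = (-6)·L_0 + 4·L_1 + 1·L_2 + 5·L_3
Only the coefficient of w^2 is needed; take it from each L_i and combine:
(-6)·(1/2) + 4·(-1) + 1·(1/2) + 5·(0) = -13/2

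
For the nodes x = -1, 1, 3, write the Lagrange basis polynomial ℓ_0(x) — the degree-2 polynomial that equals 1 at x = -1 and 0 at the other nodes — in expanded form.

ℓ_0(x) = (1/8)x^2 - (1/2)x + 3/8

ℓ_0(x) = (x - 1)(x - 3) / [(-2)·(-4)]
       = (x^2 - 4x + 3) / (8)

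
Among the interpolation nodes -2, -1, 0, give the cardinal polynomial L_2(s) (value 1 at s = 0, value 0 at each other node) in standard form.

L_2(s) = (1/2)s^2 + (3/2)s + 1

L_2(s) = (s + 2)(s + 1) / [(2)·(1)]
       = (s^2 + 3s + 2) / (2)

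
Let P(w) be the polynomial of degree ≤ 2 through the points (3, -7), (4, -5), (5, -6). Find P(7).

-17

Evaluate each Lagrange basis at w = 7:
L_0(7) = (3)·(2)/[(-1)·(-2)] = 3
L_1(7) = (4)·(2)/[(1)·(-1)] = -8
L_2(7) = (4)·(3)/[(2)·(1)] = 6
Sum: (-7)·(3) + (-5)·(-8) + (-6)·(6) = -17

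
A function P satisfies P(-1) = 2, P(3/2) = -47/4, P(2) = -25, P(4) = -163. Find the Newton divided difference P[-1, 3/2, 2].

P[-1,3/2] = (-47/4 - 2) / (3/2 - (-1)) = -11/2
P[3/2,2] = (-25 - (-47/4)) / (2 - 3/2) = -53/2
P[-1,3/2,2] = (-53/2 - (-11/2)) / (2 - (-1)) = -7

-7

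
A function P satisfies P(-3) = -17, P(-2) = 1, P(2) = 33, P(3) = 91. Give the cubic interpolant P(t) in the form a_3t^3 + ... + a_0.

P(t) = 2t^3 + 4t^2 + 1

L_0(t) = (t + 2)(t - 2)(t - 3) / [-30] = -(1/30)t^3 + (1/10)t^2 + (2/15)t - 2/5
L_1(t) = (t + 3)(t - 2)(t - 3) / [20] = (1/20)t^3 - (1/10)t^2 - (9/20)t + 9/10
L_2(t) = (t + 3)(t + 2)(t - 3) / [-20] = -(1/20)t^3 - (1/10)t^2 + (9/20)t + 9/10
L_3(t) = (t + 3)(t + 2)(t - 2) / [30] = (1/30)t^3 + (1/10)t^2 - (2/15)t - 2/5
P(t) = (-17)·L_0 + 1·L_1 + 33·L_2 + 91·L_3
  (-17)·L_0(t) = (17/30)t^3 - (17/10)t^2 - (34/15)t + 34/5
  1·L_1(t) = (1/20)t^3 - (1/10)t^2 - (9/20)t + 9/10
  33·L_2(t) = -(33/20)t^3 - (33/10)t^2 + (297/20)t + 297/10
  91·L_3(t) = (91/30)t^3 + (91/10)t^2 - (182/15)t - 182/5
Adding term by term: 2t^3 + 4t^2 + 1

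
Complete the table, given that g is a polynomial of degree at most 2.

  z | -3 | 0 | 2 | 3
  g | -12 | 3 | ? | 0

3

The 3 known values determine g uniquely (degree ≤ 2).
L_0(2) = (2)·(-1)/[(-3)·(-6)] = -1/9
L_1(2) = (5)·(-1)/[(3)·(-3)] = 5/9
L_2(2) = (5)·(2)/[(6)·(3)] = 5/9
Sum: (-12)·(-1/9) + 3·(5/9) + 0 = 3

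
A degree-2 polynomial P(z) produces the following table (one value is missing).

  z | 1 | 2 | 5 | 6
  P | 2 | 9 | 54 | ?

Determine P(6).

The 3 known values determine P uniquely (degree ≤ 2).
Evaluate each Lagrange basis at z = 6:
L_0(6) = (4)·(1)/[(-1)·(-4)] = 1
L_1(6) = (5)·(1)/[(1)·(-3)] = -5/3
L_2(6) = (5)·(4)/[(4)·(3)] = 5/3
Sum: 2·(1) + 9·(-5/3) + 54·(5/3) = 77

77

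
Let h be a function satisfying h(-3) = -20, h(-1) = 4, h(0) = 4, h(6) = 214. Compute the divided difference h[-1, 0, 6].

5

h[-1,0] = (4 - 4) / (0 - (-1)) = 0
h[0,6] = (214 - 4) / (6 - 0) = 35
h[-1,0,6] = (35 - 0) / (6 - (-1)) = 5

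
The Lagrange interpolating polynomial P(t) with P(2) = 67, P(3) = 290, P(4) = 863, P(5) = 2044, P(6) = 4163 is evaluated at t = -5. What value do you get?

1754

L_0(-5) = (-8)·(-9)·(-10)·(-11)/[(-1)·(-2)·(-3)·(-4)] = 330
L_1(-5) = (-7)·(-9)·(-10)·(-11)/[(1)·(-1)·(-2)·(-3)] = -1155
L_2(-5) = (-7)·(-8)·(-10)·(-11)/[(2)·(1)·(-1)·(-2)] = 1540
L_3(-5) = (-7)·(-8)·(-9)·(-11)/[(3)·(2)·(1)·(-1)] = -924
L_4(-5) = (-7)·(-8)·(-9)·(-10)/[(4)·(3)·(2)·(1)] = 210
Sum: 67·(330) + 290·(-1155) + 863·(1540) + 2044·(-924) + 4163·(210) = 1754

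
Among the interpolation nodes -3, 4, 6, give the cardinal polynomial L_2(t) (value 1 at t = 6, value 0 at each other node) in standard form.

L_2(t) = (1/18)t^2 - (1/18)t - 2/3

L_2(t) = (t + 3)(t - 4) / [(9)·(2)]
       = (t^2 - t - 12) / (18)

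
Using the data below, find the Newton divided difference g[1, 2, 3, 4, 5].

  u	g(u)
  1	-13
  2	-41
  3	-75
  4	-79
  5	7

1

g[1,2] = (-41 - (-13)) / (2 - 1) = -28
g[2,3] = (-75 - (-41)) / (3 - 2) = -34
g[3,4] = (-79 - (-75)) / (4 - 3) = -4
g[4,5] = (7 - (-79)) / (5 - 4) = 86
g[1,2,3] = (-34 - (-28)) / (3 - 1) = -3
g[2,3,4] = (-4 - (-34)) / (4 - 2) = 15
g[3,4,5] = (86 - (-4)) / (5 - 3) = 45
g[1,2,3,4] = (15 - (-3)) / (4 - 1) = 6
g[2,3,4,5] = (45 - 15) / (5 - 2) = 10
g[1,2,3,4,5] = (10 - 6) / (5 - 1) = 1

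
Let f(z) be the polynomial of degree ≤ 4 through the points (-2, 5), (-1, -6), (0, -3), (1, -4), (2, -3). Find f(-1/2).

-73/16

Evaluate each Lagrange basis at z = -1/2:
L_0(-1/2) = (1/2)·(-1/2)·(-3/2)·(-5/2)/[(-1)·(-2)·(-3)·(-4)] = -5/128
L_1(-1/2) = (3/2)·(-1/2)·(-3/2)·(-5/2)/[(1)·(-1)·(-2)·(-3)] = 15/32
L_2(-1/2) = (3/2)·(1/2)·(-3/2)·(-5/2)/[(2)·(1)·(-1)·(-2)] = 45/64
L_3(-1/2) = (3/2)·(1/2)·(-1/2)·(-5/2)/[(3)·(2)·(1)·(-1)] = -5/32
L_4(-1/2) = (3/2)·(1/2)·(-1/2)·(-3/2)/[(4)·(3)·(2)·(1)] = 3/128
Sum: 5·(-5/128) + (-6)·(15/32) + (-3)·(45/64) + (-4)·(-5/32) + (-3)·(3/128) = -73/16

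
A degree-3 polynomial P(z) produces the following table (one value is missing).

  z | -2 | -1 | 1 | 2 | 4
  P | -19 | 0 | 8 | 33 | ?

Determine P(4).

215

The 4 known values determine P uniquely (degree ≤ 3).
L_0(4) = (5)·(3)·(2)/[(-1)·(-3)·(-4)] = -5/2
L_1(4) = (6)·(3)·(2)/[(1)·(-2)·(-3)] = 6
L_2(4) = (6)·(5)·(2)/[(3)·(2)·(-1)] = -10
L_3(4) = (6)·(5)·(3)/[(4)·(3)·(1)] = 15/2
Sum: (-19)·(-5/2) + 0 + 8·(-10) + 33·(15/2) = 215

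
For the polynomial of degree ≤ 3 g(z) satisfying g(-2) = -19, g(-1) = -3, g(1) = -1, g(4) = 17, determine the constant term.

L_0(z) = (z + 1)(z - 1)(z - 4) / [-18] = -(1/18)z^3 + (2/9)z^2 + (1/18)z - 2/9
L_1(z) = (z + 2)(z - 1)(z - 4) / [10] = (1/10)z^3 - (3/10)z^2 - (3/5)z + 4/5
L_2(z) = (z + 2)(z + 1)(z - 4) / [-18] = -(1/18)z^3 + (1/18)z^2 + (5/9)z + 4/9
L_3(z) = (z + 2)(z + 1)(z - 1) / [90] = (1/90)z^3 + (1/45)z^2 - (1/90)z - 1/45
g(z) = (-19)·L_0 + (-3)·L_1 + (-1)·L_2 + 17·L_3
Only the constant term is needed; take it from each L_i and combine:
(-19)·(-2/9) + (-3)·(4/5) + (-1)·(4/9) + 17·(-1/45) = 1

1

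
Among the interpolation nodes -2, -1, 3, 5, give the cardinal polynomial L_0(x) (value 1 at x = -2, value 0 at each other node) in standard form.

L_0(x) = (x + 1)(x - 3)(x - 5) / [(-1)·(-5)·(-7)]
       = (x^3 - 7x^2 + 7x + 15) / (-35)

L_0(x) = -(1/35)x^3 + (1/5)x^2 - (1/5)x - 3/7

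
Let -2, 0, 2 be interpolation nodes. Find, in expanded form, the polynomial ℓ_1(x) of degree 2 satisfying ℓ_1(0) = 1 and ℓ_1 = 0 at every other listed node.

ℓ_1(x) = (x + 2)(x - 2) / [(2)·(-2)]
       = (x^2 - 4) / (-4)

ℓ_1(x) = -(1/4)x^2 + 1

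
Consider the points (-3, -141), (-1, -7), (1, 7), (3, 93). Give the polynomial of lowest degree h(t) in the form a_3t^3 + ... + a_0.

L_0(t) = (t + 1)(t - 1)(t - 3) / [-48] = -(1/48)t^3 + (1/16)t^2 + (1/48)t - 1/16
L_1(t) = (t + 3)(t - 1)(t - 3) / [16] = (1/16)t^3 - (1/16)t^2 - (9/16)t + 9/16
L_2(t) = (t + 3)(t + 1)(t - 3) / [-16] = -(1/16)t^3 - (1/16)t^2 + (9/16)t + 9/16
L_3(t) = (t + 3)(t + 1)(t - 1) / [48] = (1/48)t^3 + (1/16)t^2 - (1/48)t - 1/16
h(t) = (-141)·L_0 + (-7)·L_1 + 7·L_2 + 93·L_3
  (-141)·L_0(t) = (47/16)t^3 - (141/16)t^2 - (47/16)t + 141/16
  (-7)·L_1(t) = -(7/16)t^3 + (7/16)t^2 + (63/16)t - 63/16
  7·L_2(t) = -(7/16)t^3 - (7/16)t^2 + (63/16)t + 63/16
  93·L_3(t) = (31/16)t^3 + (93/16)t^2 - (31/16)t - 93/16
Adding term by term: 4t^3 - 3t^2 + 3t + 3

h(t) = 4t^3 - 3t^2 + 3t + 3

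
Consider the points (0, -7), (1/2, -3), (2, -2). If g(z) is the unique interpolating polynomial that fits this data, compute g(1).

-5/6

Evaluate each Lagrange basis at z = 1:
L_0(1) = (1/2)·(-1)/[(-1/2)·(-2)] = -1/2
L_1(1) = (1)·(-1)/[(1/2)·(-3/2)] = 4/3
L_2(1) = (1)·(1/2)/[(2)·(3/2)] = 1/6
Sum: (-7)·(-1/2) + (-3)·(4/3) + (-2)·(1/6) = -5/6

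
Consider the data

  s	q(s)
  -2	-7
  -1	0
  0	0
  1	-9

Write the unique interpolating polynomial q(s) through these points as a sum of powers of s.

Build the Lagrange basis polynomials:
L_0(s) = (s + 1)s(s - 1) / [-6] = -(1/6)s^3 + (1/6)s
L_1(s) = (s + 2)s(s - 1) / [2] = (1/2)s^3 + (1/2)s^2 - s
L_2(s) = (s + 2)(s + 1)(s - 1) / [-2] = -(1/2)s^3 - s^2 + (1/2)s + 1
L_3(s) = (s + 2)(s + 1)s / [6] = (1/6)s^3 + (1/2)s^2 + (1/3)s
q(s) = (-7)·L_0 + 0·L_1 + 0·L_2 + (-9)·L_3
  (-7)·L_0(s) = (7/6)s^3 - (7/6)s
  0·L_1(s) = 0
  0·L_2(s) = 0
  (-9)·L_3(s) = -(3/2)s^3 - (9/2)s^2 - 3s
Adding term by term: -(1/3)s^3 - (9/2)s^2 - (25/6)s

q(s) = -(1/3)s^3 - (9/2)s^2 - (25/6)s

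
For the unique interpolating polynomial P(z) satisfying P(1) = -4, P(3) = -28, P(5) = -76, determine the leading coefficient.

Build the Lagrange basis polynomials:
L_0(z) = (z - 3)(z - 5) / [8] = (1/8)z^2 - z + 15/8
L_1(z) = (z - 1)(z - 5) / [-4] = -(1/4)z^2 + (3/2)z - 5/4
L_2(z) = (z - 1)(z - 3) / [8] = (1/8)z^2 - (1/2)z + 3/8
P(z) = (-4)·L_0 + (-28)·L_1 + (-76)·L_2
Only the coefficient of z^2 is needed; take it from each L_i and combine:
(-4)·(1/8) + (-28)·(-1/4) + (-76)·(1/8) = -3

-3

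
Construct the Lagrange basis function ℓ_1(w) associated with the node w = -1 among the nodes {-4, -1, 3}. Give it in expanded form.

ℓ_1(w) = (w + 4)(w - 3) / [(3)·(-4)]
       = (w^2 + w - 12) / (-12)

ℓ_1(w) = -(1/12)w^2 - (1/12)w + 1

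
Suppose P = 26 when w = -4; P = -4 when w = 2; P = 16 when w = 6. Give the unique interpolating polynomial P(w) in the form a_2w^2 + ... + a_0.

P(w) = w^2 - 3w - 2

Build the Lagrange basis polynomials:
L_0(w) = (w - 2)(w - 6) / [60] = (1/60)w^2 - (2/15)w + 1/5
L_1(w) = (w + 4)(w - 6) / [-24] = -(1/24)w^2 + (1/12)w + 1
L_2(w) = (w + 4)(w - 2) / [40] = (1/40)w^2 + (1/20)w - 1/5
P(w) = 26·L_0 + (-4)·L_1 + 16·L_2
  26·L_0(w) = (13/30)w^2 - (52/15)w + 26/5
  (-4)·L_1(w) = (1/6)w^2 - (1/3)w - 4
  16·L_2(w) = (2/5)w^2 + (4/5)w - 16/5
Adding term by term: w^2 - 3w - 2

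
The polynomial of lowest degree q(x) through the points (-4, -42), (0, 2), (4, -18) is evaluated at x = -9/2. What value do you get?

-52

L_0(-9/2) = (-9/2)·(-17/2)/[(-4)·(-8)] = 153/128
L_1(-9/2) = (-1/2)·(-17/2)/[(4)·(-4)] = -17/64
L_2(-9/2) = (-1/2)·(-9/2)/[(8)·(4)] = 9/128
Sum: (-42)·(153/128) + 2·(-17/64) + (-18)·(9/128) = -52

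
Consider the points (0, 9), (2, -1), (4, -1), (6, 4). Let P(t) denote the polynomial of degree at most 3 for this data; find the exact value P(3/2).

Using Newton's divided-difference form:
P[0,2] = (-1 - 9) / (2 - 0) = -5
P[2,4] = (-1 - (-1)) / (4 - 2) = 0
P[4,6] = (4 - (-1)) / (6 - 4) = 5/2
P[0,2,4] = (0 - (-5)) / (4 - 0) = 5/4
P[2,4,6] = (5/2 - 0) / (6 - 2) = 5/8
P[0,2,4,6] = (5/8 - 5/4) / (6 - 0) = -5/48
P(3/2) = 9 + (-5)·(3/2) + (5/4)·(3/2)·(-1/2) + (-5/48)·(3/2)·(-1/2)·(-5/2) = 47/128

47/128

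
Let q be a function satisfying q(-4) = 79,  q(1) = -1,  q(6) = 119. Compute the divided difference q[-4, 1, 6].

q[-4,1] = (-1 - 79) / (1 - (-4)) = -16
q[1,6] = (119 - (-1)) / (6 - 1) = 24
q[-4,1,6] = (24 - (-16)) / (6 - (-4)) = 4

4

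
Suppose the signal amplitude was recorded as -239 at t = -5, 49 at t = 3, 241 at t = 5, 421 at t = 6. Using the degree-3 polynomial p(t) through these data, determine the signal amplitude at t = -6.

Evaluate each Lagrange basis at t = -6:
L_0(-6) = (-9)·(-11)·(-12)/[(-8)·(-10)·(-11)] = 27/20
L_1(-6) = (-1)·(-11)·(-12)/[(8)·(-2)·(-3)] = -11/4
L_2(-6) = (-1)·(-9)·(-12)/[(10)·(2)·(-1)] = 27/5
L_3(-6) = (-1)·(-9)·(-11)/[(11)·(3)·(1)] = -3
Sum: (-239)·(27/20) + 49·(-11/4) + 241·(27/5) + 421·(-3) = -419

-419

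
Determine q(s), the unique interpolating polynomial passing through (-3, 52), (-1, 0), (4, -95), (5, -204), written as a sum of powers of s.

L_0(s) = (s + 1)(s - 4)(s - 5) / [-112] = -(1/112)s^3 + (1/14)s^2 - (11/112)s - 5/28
L_1(s) = (s + 3)(s - 4)(s - 5) / [60] = (1/60)s^3 - (1/10)s^2 - (7/60)s + 1
L_2(s) = (s + 3)(s + 1)(s - 5) / [-35] = -(1/35)s^3 + (1/35)s^2 + (17/35)s + 3/7
L_3(s) = (s + 3)(s + 1)(s - 4) / [48] = (1/48)s^3 - (13/48)s - 1/4
q(s) = 52·L_0 + 0·L_1 + (-95)·L_2 + (-204)·L_3
  52·L_0(s) = -(13/28)s^3 + (26/7)s^2 - (143/28)s - 65/7
  0·L_1(s) = 0
  (-95)·L_2(s) = (19/7)s^3 - (19/7)s^2 - (323/7)s - 285/7
  (-204)·L_3(s) = -(17/4)s^3 + (221/4)s + 51
Adding term by term: -2s^3 + s^2 + 4s + 1

q(s) = -2s^3 + s^2 + 4s + 1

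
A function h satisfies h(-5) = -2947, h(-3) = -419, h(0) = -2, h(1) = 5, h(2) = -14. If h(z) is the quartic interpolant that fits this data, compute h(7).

-8059

Evaluate each Lagrange basis at z = 7:
L_0(7) = (10)·(7)·(6)·(5)/[(-2)·(-5)·(-6)·(-7)] = 5
L_1(7) = (12)·(7)·(6)·(5)/[(2)·(-3)·(-4)·(-5)] = -21
L_2(7) = (12)·(10)·(6)·(5)/[(5)·(3)·(-1)·(-2)] = 120
L_3(7) = (12)·(10)·(7)·(5)/[(6)·(4)·(1)·(-1)] = -175
L_4(7) = (12)·(10)·(7)·(6)/[(7)·(5)·(2)·(1)] = 72
Sum: (-2947)·(5) + (-419)·(-21) + (-2)·(120) + 5·(-175) + (-14)·(72) = -8059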